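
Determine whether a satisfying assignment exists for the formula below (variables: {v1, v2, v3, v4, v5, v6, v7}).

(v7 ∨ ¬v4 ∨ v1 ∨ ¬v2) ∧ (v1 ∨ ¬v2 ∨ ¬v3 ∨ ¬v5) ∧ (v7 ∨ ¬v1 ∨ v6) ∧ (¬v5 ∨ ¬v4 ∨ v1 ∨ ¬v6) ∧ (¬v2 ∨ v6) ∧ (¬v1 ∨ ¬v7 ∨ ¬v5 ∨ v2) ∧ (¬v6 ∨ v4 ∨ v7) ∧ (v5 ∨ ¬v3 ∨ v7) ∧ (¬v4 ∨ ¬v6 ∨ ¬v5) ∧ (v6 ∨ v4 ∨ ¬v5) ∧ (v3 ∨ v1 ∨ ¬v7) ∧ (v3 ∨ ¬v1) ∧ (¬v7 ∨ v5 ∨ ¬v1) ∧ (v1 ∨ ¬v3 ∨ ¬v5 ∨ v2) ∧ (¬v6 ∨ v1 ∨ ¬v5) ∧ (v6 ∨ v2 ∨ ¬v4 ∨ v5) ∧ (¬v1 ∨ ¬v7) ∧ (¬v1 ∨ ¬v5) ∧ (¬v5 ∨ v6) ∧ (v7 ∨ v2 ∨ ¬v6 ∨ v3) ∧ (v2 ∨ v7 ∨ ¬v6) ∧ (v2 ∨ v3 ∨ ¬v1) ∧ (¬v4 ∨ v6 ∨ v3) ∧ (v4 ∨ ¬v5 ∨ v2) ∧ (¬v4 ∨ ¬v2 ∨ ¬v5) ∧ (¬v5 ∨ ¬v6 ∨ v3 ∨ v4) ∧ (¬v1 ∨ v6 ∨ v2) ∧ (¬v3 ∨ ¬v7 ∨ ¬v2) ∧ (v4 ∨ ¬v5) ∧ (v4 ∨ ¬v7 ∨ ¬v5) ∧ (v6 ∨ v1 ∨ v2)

Suppose v2 = False.
Suppose v3 = True.
Suppose v5 = False.
(v7) alone gives v7 = True.
(¬v1) alone gives v1 = False.
(v6) alone gives v6 = True.
No clause remains; v4 is free.
A satisfying assignment: v1 ↦ False,  v2 ↦ False,  v3 ↦ True,  v4 ↦ False,  v5 ↦ False,  v6 ↦ True,  v7 ↦ True.

Yes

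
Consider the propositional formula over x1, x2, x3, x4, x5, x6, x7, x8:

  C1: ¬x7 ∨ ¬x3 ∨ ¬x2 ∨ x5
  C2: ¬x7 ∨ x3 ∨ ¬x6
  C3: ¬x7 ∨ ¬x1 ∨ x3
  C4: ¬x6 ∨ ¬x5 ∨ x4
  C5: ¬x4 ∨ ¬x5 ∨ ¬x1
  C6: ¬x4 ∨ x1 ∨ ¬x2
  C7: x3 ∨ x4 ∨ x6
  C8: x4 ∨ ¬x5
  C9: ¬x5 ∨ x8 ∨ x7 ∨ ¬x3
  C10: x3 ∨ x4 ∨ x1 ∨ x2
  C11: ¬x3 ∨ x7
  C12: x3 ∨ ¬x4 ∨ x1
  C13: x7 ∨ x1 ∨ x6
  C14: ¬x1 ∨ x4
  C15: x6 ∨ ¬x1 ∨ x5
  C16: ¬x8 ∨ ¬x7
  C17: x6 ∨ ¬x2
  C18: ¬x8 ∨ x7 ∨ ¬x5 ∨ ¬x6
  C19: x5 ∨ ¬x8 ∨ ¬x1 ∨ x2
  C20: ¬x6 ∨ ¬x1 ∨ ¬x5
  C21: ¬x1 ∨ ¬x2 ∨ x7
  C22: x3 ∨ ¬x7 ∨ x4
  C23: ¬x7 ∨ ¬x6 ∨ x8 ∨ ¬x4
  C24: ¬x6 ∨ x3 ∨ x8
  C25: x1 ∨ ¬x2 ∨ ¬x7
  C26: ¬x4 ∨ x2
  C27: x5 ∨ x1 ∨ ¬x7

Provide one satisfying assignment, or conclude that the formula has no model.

x1 ↦ False,  x2 ↦ True,  x3 ↦ False,  x4 ↦ False,  x5 ↦ False,  x6 ↦ True,  x7 ↦ False,  x8 ↦ True

Suppose x4 = False.
From the singleton clause (¬x5), x5 = False.
From the singleton clause (¬x1), x1 = False.
From the singleton clause (¬x7), x7 = False.
From the singleton clause (¬x3), x3 = False.
From the singleton clause (x6), x6 = True.
From the singleton clause (x2), x2 = True.
From the singleton clause (x8), x8 = True.
This assignment satisfies each clause.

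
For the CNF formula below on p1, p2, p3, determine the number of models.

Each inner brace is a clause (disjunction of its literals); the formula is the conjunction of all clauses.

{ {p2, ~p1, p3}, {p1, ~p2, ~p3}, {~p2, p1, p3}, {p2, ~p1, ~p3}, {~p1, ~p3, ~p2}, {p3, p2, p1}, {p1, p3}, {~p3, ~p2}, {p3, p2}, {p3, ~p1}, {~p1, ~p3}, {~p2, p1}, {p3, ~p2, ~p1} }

1

There are 2^3 = 8 truth assignments over (p1, p2, p3).
Check each against the 13 clauses (columns in the order p1, p2, p3):
  F F F  ✗ fails (p3 | p2 | p1)
  F F T  ✓ satisfies all
  F T F  ✗ fails (~p2 | p1 | p3)
  F T T  ✗ fails (p1 | ~p2 | ~p3)
  T F F  ✗ fails (p2 | ~p1 | p3)
  T F T  ✗ fails (p2 | ~p1 | ~p3)
  T T F  ✗ fails (p3 | ~p1)
  T T T  ✗ fails (~p1 | ~p3 | ~p2)
1 of the 8 rows is a model.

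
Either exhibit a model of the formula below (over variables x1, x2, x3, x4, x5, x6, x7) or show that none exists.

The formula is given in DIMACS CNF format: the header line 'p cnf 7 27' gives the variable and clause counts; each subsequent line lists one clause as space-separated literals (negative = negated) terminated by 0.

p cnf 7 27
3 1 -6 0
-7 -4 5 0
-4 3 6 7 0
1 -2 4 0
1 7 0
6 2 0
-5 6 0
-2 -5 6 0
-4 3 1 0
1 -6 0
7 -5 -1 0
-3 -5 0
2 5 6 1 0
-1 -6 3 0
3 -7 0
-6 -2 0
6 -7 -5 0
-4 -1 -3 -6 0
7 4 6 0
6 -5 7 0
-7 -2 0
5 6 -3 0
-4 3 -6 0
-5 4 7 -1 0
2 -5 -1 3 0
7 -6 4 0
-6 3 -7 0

Branch on x1: set x1 = True.
Branch on x6: set x6 = True.
From the singleton clause (x3), x3 = True.
From the singleton clause (¬x5), x5 = False.
From the singleton clause (¬x2), x2 = False.
From the singleton clause (¬x4), x4 = False.
From the singleton clause (x7), x7 = True.
All clauses are satisfied.

x1 ↦ True,  x2 ↦ False,  x3 ↦ True,  x4 ↦ False,  x5 ↦ False,  x6 ↦ True,  x7 ↦ True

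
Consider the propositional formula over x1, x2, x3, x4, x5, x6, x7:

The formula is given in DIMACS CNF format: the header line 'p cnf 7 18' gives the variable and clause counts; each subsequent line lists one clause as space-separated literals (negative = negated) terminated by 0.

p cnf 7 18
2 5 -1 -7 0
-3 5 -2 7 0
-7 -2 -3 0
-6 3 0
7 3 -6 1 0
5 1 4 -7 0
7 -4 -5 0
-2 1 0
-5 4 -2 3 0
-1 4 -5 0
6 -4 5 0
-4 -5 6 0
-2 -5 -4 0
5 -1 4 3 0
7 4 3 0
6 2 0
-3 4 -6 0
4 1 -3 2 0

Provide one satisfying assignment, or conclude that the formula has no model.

x1 ↦ False,  x2 ↦ False,  x3 ↦ True,  x4 ↦ True,  x5 ↦ False,  x6 ↦ True,  x7 ↦ False

Case x6 = True:
(x3) alone gives x3 = True.
(x4) alone gives x4 = True.
Case x7 = False:
(¬x5) alone gives x5 = False.
(¬x2) alone gives x2 = False.
All clauses hold; x1 can take either value.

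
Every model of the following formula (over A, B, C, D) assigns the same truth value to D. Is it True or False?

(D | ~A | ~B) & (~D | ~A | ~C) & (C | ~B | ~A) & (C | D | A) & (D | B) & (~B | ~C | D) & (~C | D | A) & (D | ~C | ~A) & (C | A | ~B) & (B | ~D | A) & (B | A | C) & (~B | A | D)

True

Suppose D = 0.
The clause (B) is unit, so B = 1.
The clause (~A) is unit, so A = 0.
But (A) is also a unit clause — contradiction.
So every satisfying assignment has D = True.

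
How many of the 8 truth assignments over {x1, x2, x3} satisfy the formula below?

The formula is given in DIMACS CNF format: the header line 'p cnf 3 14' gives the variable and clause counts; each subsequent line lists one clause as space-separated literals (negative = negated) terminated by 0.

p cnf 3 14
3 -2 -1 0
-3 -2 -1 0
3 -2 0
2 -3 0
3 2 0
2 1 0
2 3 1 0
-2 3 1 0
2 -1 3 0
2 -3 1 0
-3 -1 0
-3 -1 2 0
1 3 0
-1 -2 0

There are 2^3 = 8 truth assignments over (x1, x2, x3).
Check each against the 14 clauses (columns in the order x1, x2, x3):
  F F F  ✗ fails (x3 ∨ x2)
  F F T  ✗ fails (x2 ∨ ¬x3)
  F T F  ✗ fails (x3 ∨ ¬x2)
  F T T  ✓ satisfies all
  T F F  ✗ fails (x3 ∨ x2)
  T F T  ✗ fails (x2 ∨ ¬x3)
  T T F  ✗ fails (x3 ∨ ¬x2 ∨ ¬x1)
  T T T  ✗ fails (¬x3 ∨ ¬x2 ∨ ¬x1)
1 of the 8 rows is a model.

1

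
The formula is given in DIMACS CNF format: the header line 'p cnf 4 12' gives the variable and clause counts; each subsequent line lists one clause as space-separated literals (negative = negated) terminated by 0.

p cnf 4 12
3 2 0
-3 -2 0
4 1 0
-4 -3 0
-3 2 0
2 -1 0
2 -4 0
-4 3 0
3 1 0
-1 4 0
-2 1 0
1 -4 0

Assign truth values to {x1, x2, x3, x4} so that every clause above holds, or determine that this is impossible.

Suppose x3 = True.
From the singleton clause (¬x2), x2 = False.
That conflicts with the unit clause (x2).
Undo x3 and try x3 = False.
From the singleton clause (x2), x2 = True.
From the singleton clause (¬x4), x4 = False.
From the singleton clause (x1), x1 = True.
That conflicts with the unit clause (¬x1).
Either choice for x3 ends in contradiction.

UNSATISFIABLE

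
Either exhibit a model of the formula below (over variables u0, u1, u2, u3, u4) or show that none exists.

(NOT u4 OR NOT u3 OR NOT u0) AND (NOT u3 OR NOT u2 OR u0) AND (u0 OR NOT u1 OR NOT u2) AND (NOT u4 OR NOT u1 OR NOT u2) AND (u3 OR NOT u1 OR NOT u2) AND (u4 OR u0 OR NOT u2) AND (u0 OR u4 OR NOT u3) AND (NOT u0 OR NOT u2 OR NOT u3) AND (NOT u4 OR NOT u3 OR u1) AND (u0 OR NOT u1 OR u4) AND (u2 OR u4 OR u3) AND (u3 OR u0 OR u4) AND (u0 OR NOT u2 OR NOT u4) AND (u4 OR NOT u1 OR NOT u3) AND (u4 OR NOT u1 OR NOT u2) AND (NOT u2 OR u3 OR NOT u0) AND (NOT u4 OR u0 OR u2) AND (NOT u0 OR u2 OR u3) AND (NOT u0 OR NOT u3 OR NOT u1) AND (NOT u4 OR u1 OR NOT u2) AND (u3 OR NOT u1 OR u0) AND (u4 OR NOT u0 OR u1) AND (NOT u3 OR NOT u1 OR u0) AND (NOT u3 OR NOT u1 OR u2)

UNSATISFIABLE

Try u4 = false.
Try u0 = true.
Unit clause (u1) forces u1 = true.
Unit clause (NOT u3) forces u3 = false.
Unit clause (NOT u2) forces u2 = false.
That conflicts with the unit clause (u2).
Undo u0 and try u0 = false.
Unit clause (NOT u2) forces u2 = false.
Unit clause (NOT u3) forces u3 = false.
That conflicts with the unit clause (u3).
Neither u0 = true nor u0 = false works.
Undo u4 and try u4 = true.
Try u3 = false.
Try u1 = false.
Unit clause (NOT u2) forces u2 = false.
Unit clause (u0) forces u0 = true.
That conflicts with the unit clause (NOT u0).
Undo u1 and try u1 = true.
Unit clause (NOT u2) forces u2 = false.
Unit clause (u0) forces u0 = true.
That conflicts with the unit clause (NOT u0).
Neither u1 = true nor u1 = false works.
Undo u3 and try u3 = true.
Unit clause (NOT u0) forces u0 = false.
Unit clause (NOT u2) forces u2 = false.
That conflicts with the unit clause (u2).
Neither u3 = true nor u3 = false works.
Neither u4 = true nor u4 = false works.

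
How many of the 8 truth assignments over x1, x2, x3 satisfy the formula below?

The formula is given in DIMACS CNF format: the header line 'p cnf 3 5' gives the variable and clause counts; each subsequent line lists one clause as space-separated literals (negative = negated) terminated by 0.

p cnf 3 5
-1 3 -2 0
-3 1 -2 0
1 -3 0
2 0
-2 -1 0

There are 2^3 = 8 truth assignments over (x1, x2, x3).
Split on x1. With x1 = True, the clauses containing x1 are satisfied and ¬x1 drops from the rest; 0 of the 2^2 = 4 assignments to the other variables satisfy what remains.
With x1 = False, by the same count on the reduced clause set, 1 assignment works.
(One model: x1=F, x2=T, x3=F.)
Total: 0 + 1 = 1.

1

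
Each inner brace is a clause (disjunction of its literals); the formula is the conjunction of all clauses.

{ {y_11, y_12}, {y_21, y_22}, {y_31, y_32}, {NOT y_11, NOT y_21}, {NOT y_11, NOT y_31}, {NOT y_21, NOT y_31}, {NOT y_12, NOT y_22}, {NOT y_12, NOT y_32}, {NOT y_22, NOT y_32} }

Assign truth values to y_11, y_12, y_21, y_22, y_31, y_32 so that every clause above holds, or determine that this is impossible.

Suppose y_11 = true.
(NOT y_21) alone gives y_21 = false.
(y_22) alone gives y_22 = true.
(NOT y_31) alone gives y_31 = false.
(y_32) alone gives y_32 = true.
But (NOT y_32) is also a unit clause — contradiction.
Backtrack on y_11: now try y_11 = false.
(y_12) alone gives y_12 = true.
(NOT y_22) alone gives y_22 = false.
(y_21) alone gives y_21 = true.
(NOT y_31) alone gives y_31 = false.
(y_32) alone gives y_32 = true.
But (NOT y_32) is also a unit clause — contradiction.
Neither y_11 = true nor y_11 = false works.

UNSATISFIABLE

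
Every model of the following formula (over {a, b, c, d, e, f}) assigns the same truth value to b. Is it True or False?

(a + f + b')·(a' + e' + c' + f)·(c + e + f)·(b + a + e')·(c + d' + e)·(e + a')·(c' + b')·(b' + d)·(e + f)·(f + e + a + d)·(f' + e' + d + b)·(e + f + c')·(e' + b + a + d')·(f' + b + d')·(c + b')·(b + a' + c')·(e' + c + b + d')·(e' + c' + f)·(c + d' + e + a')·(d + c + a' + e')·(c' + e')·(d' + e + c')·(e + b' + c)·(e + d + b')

False

Suppose b = 1.
(c') alone gives c = 0.
That conflicts with the unit clause (c).
So every satisfying assignment has b = False.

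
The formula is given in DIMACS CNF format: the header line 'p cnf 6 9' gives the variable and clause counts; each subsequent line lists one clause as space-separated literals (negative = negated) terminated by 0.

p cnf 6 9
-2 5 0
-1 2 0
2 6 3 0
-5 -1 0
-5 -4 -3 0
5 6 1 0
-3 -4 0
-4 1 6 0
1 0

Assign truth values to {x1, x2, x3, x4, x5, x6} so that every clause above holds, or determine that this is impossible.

UNSATISFIABLE

Unit clause (x1) forces x1 = True.
Unit clause (x2) forces x2 = True.
Unit clause (x5) forces x5 = True.
That conflicts with the unit clause (¬x5).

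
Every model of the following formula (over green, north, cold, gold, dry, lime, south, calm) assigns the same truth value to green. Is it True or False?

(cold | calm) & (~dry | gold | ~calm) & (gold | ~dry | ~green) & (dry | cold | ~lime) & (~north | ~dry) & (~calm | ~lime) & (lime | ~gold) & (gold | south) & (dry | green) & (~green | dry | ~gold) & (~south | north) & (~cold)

Suppose green = 0.
(dry) alone gives dry = 1.
(~north) alone gives north = 0.
(~south) alone gives south = 0.
(gold) alone gives gold = 1.
(lime) alone gives lime = 1.
(~calm) alone gives calm = 0.
(cold) alone gives cold = 1.
Now (~cold) is unsatisfied and unit — conflict.
So every satisfying assignment has green = True.

True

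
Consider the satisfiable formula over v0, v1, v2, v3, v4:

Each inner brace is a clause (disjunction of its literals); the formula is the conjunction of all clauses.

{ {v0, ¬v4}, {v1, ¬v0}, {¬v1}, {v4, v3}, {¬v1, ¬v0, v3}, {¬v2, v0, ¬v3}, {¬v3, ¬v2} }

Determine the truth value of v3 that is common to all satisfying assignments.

True

Suppose v3 = False.
The clause (¬v1) is unit, so v1 = False.
The clause (¬v0) is unit, so v0 = False.
The clause (¬v4) is unit, so v4 = False.
But (v4) is also a unit clause — contradiction.
So every satisfying assignment has v3 = True.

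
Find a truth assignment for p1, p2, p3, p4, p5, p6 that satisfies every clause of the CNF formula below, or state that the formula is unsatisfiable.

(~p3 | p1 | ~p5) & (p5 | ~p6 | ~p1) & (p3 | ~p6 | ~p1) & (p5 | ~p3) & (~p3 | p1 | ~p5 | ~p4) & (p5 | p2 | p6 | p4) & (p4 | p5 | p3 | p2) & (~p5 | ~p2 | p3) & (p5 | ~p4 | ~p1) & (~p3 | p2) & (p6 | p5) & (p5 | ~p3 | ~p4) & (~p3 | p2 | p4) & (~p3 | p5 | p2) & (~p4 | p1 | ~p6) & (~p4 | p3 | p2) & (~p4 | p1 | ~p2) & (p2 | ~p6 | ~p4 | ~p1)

Try p5 = 0.
The clause (~p3) is unit, so p3 = 0.
The clause (p6) is unit, so p6 = 1.
The clause (~p1) is unit, so p1 = 0.
The clause (~p4) is unit, so p4 = 0.
The clause (p2) is unit, so p2 = 1.
Every clause now holds.

p1=0, p2=1, p3=0, p4=0, p5=0, p6=1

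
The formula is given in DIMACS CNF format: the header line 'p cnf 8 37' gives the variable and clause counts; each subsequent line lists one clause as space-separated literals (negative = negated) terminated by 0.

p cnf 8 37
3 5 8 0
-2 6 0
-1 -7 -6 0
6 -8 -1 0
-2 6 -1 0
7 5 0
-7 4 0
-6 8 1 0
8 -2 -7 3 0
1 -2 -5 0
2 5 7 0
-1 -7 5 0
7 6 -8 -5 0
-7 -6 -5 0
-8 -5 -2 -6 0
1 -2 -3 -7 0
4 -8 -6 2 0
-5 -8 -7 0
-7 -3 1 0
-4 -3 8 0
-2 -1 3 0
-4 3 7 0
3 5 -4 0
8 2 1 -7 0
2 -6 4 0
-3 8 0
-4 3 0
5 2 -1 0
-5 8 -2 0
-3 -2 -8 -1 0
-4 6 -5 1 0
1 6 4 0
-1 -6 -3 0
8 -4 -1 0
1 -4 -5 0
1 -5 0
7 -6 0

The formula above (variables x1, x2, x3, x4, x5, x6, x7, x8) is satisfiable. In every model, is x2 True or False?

False

Suppose x2 = True.
(x6) alone gives x6 = True.
(x7) alone gives x7 = True.
(¬x1) alone gives x1 = False.
(x4) alone gives x4 = True.
(x8) alone gives x8 = True.
(¬x5) alone gives x5 = False.
(¬x3) alone gives x3 = False.
Now (x3) is unsatisfied and unit — conflict.
So every satisfying assignment has x2 = False.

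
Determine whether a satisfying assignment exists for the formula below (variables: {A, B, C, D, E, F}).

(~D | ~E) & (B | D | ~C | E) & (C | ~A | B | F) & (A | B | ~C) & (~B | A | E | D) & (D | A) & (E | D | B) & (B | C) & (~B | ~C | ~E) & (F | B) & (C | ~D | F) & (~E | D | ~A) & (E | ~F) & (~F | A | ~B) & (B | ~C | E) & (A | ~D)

Try D = 0.
Unit clause (A) forces A = 1.
Unit clause (~E) forces E = 0.
Unit clause (B) forces B = 1.
Unit clause (~F) forces F = 0.
All clauses hold; C can take either value.
A satisfying assignment: A=1; B=1; C=1; D=0; E=0; F=0.

Yes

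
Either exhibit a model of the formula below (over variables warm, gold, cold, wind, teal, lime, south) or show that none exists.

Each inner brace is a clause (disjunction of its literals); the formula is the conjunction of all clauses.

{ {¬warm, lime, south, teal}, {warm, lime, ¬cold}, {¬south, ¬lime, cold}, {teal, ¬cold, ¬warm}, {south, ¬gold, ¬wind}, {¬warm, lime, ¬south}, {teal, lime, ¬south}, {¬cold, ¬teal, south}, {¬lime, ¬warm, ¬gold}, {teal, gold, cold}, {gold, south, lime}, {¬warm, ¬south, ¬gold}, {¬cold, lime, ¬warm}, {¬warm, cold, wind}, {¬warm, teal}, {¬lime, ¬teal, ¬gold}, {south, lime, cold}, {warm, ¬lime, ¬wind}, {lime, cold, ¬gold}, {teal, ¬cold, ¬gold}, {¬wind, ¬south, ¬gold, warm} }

Try warm = False.
Try lime = True.
(¬wind) alone gives wind = False.
Try south = True.
(cold) alone gives cold = True.
Try teal = False.
(¬gold) alone gives gold = False.
This assignment satisfies each clause.

warm=False,  gold=False,  cold=True,  wind=False,  teal=False,  lime=True,  south=True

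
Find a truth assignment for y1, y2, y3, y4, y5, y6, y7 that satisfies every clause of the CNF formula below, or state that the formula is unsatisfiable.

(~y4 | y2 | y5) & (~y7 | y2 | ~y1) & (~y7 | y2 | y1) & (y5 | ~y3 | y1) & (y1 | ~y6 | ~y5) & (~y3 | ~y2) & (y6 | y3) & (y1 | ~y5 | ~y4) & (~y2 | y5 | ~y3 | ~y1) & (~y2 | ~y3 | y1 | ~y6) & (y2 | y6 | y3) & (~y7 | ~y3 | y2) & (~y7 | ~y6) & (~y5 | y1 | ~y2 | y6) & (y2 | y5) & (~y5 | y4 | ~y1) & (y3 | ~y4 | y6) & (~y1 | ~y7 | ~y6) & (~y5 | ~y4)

Suppose y3 = 0.
Unit clause (y6) forces y6 = 1.
Unit clause (~y7) forces y7 = 0.
Suppose y1 = 0.
Unit clause (~y5) forces y5 = 0.
Unit clause (y2) forces y2 = 1.
All clauses hold; y4 can take either value.

y1: 0; y2: 1; y3: 0; y4: 1; y5: 0; y6: 1; y7: 0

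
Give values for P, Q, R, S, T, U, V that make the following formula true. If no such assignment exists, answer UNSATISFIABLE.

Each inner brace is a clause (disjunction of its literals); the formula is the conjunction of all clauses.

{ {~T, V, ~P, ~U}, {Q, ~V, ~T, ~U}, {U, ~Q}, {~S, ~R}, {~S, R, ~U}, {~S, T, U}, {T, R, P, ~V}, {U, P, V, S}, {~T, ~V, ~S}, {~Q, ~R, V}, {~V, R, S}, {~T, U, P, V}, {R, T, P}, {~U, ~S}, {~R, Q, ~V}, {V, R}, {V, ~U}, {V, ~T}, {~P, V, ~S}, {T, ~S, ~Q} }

P ↦ 0,  Q ↦ 1,  R ↦ 1,  S ↦ 0,  T ↦ 1,  U ↦ 1,  V ↦ 1

Case U = 1:
The clause (~S) is unit, so S = 0.
The clause (V) is unit, so V = 1.
The clause (R) is unit, so R = 1.
The clause (Q) is unit, so Q = 1.
All clauses hold; P, T can take either value.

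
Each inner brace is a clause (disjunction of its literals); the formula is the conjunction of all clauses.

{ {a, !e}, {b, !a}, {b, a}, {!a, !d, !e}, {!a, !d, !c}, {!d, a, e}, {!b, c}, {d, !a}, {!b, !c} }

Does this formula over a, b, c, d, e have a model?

Try a = true.
The clause (b) is unit, so b = true.
The clause (c) is unit, so c = true.
But (!c) is also a unit clause — contradiction.
Backtrack on a: now try a = false.
The clause (!e) is unit, so e = false.
The clause (b) is unit, so b = true.
The clause (!d) is unit, so d = false.
The clause (c) is unit, so c = true.
But (!c) is also a unit clause — contradiction.
Neither a = true nor a = false works.
No assignment satisfies every clause.

No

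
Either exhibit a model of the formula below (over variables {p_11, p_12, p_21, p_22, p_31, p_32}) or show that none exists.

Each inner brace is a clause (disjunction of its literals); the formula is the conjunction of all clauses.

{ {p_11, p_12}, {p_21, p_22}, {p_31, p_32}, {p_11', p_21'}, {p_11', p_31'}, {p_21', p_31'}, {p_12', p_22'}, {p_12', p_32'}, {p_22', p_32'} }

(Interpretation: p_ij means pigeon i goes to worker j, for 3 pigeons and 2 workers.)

Branch on p_11: set p_11 = 1.
From the singleton clause (p_21'), p_21 = 0.
From the singleton clause (p_22), p_22 = 1.
From the singleton clause (p_31'), p_31 = 0.
From the singleton clause (p_32), p_32 = 1.
Now (p_32') is unsatisfied and unit — conflict.
That branch fails; take p_11 = 0 instead.
From the singleton clause (p_12), p_12 = 1.
From the singleton clause (p_22'), p_22 = 0.
From the singleton clause (p_21), p_21 = 1.
From the singleton clause (p_31'), p_31 = 0.
From the singleton clause (p_32), p_32 = 1.
Now (p_32') is unsatisfied and unit — conflict.
Neither p_11 = 1 nor p_11 = 0 works.

UNSATISFIABLE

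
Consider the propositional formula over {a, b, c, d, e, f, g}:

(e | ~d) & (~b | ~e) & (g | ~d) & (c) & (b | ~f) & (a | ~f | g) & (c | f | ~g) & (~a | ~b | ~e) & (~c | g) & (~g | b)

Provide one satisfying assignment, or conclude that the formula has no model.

a=0, b=1, c=1, d=0, e=0, f=1, g=1

(c) alone gives c = 1.
(g) alone gives g = 1.
(b) alone gives b = 1.
(~e) alone gives e = 0.
(~d) alone gives d = 0.
All clauses hold; a, f can take either value.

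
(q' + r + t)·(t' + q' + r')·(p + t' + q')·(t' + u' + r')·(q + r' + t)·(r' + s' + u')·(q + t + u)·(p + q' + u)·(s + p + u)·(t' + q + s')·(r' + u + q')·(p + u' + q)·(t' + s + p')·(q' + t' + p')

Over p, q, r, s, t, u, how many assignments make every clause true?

4

There are 2^6 = 64 truth assignments over (p, q, r, s, t, u).
Split on r. With r = 1, the clauses containing r are satisfied and r' drops from the rest; 2 of the 2^5 = 32 assignments to the other variables satisfy what remains.
With r = 0, by the same count on the reduced clause set, 2 assignments work.
(One model: p=F, q=T, r=T, s=F, t=F, u=T.)
Total: 2 + 2 = 4.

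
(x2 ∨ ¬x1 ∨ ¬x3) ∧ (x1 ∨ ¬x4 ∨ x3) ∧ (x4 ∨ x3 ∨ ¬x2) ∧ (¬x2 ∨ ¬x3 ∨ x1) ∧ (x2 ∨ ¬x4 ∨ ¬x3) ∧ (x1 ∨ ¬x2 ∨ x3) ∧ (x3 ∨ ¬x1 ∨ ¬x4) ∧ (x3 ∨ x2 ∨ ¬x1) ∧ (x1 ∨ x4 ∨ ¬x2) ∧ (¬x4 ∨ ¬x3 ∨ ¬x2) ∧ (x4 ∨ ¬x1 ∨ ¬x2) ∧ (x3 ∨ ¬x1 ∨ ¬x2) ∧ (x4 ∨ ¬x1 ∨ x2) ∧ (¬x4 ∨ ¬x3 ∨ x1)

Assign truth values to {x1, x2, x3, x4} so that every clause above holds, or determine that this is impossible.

Suppose x2 = False.
Suppose x1 = False.
Suppose x4 = False.
Every clause is now satisfied; x3 is unconstrained.

x1 ↦ False; x2 ↦ False; x3 ↦ False; x4 ↦ False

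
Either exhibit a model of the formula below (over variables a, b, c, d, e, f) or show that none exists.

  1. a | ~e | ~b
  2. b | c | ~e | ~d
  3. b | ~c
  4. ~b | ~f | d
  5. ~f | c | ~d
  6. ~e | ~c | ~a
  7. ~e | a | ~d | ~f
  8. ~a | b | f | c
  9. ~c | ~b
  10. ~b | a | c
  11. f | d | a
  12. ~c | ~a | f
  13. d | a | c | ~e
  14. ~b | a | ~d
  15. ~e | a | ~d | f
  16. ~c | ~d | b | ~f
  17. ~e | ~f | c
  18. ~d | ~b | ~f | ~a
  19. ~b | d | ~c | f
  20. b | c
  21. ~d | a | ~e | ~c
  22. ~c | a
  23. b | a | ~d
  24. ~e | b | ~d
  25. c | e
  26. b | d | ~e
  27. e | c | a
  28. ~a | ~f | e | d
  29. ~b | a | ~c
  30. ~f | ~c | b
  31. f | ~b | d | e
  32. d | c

Suppose b = 1.
The clause (~c) is unit, so c = 0.
The clause (a) is unit, so a = 1.
The clause (e) is unit, so e = 1.
The clause (~f) is unit, so f = 0.
The clause (d) is unit, so d = 1.
Every clause now holds.

a ↦ 1, b ↦ 1, c ↦ 0, d ↦ 1, e ↦ 1, f ↦ 0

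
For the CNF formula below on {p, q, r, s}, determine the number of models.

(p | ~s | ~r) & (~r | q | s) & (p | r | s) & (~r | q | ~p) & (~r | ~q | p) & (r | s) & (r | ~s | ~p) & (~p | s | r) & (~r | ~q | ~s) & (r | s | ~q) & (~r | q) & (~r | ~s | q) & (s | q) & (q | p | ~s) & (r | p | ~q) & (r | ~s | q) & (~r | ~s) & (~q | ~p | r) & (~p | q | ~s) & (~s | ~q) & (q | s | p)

There are 2^4 = 16 truth assignments over (p, q, r, s).
Check each against the 21 clauses (columns in the order p, q, r, s):
  F F F F  ✗ fails (p | r | s)
  F F F T  ✗ fails (q | p | ~s)
  F F T F  ✗ fails (~r | q | s)
  F F T T  ✗ fails (p | ~s | ~r)
  F T F F  ✗ fails (p | r | s)
  F T F T  ✗ fails (r | p | ~q)
  F T T F  ✗ fails (~r | ~q | p)
  F T T T  ✗ fails (p | ~s | ~r)
  T F F F  ✗ fails (r | s)
  T F F T  ✗ fails (r | ~s | ~p)
  T F T F  ✗ fails (~r | q | s)
  T F T T  ✗ fails (~r | q | ~p)
  T T F F  ✗ fails (r | s)
  T T F T  ✗ fails (r | ~s | ~p)
  T T T F  ✓ satisfies all
  T T T T  ✗ fails (~r | ~q | ~s)
1 of the 16 rows is a model.

1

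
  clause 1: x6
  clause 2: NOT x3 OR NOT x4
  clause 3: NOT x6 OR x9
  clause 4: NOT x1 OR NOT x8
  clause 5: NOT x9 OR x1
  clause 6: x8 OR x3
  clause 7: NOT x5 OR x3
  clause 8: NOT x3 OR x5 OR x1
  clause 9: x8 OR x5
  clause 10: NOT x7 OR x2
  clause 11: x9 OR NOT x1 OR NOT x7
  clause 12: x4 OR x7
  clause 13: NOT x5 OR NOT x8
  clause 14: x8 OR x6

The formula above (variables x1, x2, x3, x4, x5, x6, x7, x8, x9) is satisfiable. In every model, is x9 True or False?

True

Suppose x9 = false.
Unit clause (x6) forces x6 = true.
But (NOT x6) is also a unit clause — contradiction.
So every satisfying assignment has x9 = True.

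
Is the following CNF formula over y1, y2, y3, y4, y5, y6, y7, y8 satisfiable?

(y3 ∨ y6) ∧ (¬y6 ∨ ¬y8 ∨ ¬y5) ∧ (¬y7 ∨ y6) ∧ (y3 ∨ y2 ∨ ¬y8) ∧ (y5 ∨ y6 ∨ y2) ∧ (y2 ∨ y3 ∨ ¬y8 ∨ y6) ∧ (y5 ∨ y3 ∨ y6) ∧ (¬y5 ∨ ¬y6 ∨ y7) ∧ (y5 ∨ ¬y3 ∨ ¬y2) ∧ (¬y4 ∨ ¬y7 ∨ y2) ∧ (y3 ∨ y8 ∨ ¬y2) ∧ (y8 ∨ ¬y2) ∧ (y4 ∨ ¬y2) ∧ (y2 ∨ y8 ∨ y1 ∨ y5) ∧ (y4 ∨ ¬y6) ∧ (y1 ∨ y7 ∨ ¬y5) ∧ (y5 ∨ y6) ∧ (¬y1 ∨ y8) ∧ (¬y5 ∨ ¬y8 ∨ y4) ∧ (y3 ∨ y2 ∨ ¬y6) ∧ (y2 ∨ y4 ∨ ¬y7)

Case y3 = True:
Case y7 = False:
Case y5 = True:
(¬y6) alone gives y6 = False.
(y1) alone gives y1 = True.
(y8) alone gives y8 = True.
(y4) alone gives y4 = True.
Every clause is now satisfied; y2 is unconstrained.
A satisfying assignment: y1=True,  y2=False,  y3=True,  y4=True,  y5=True,  y6=False,  y7=False,  y8=True.

Yes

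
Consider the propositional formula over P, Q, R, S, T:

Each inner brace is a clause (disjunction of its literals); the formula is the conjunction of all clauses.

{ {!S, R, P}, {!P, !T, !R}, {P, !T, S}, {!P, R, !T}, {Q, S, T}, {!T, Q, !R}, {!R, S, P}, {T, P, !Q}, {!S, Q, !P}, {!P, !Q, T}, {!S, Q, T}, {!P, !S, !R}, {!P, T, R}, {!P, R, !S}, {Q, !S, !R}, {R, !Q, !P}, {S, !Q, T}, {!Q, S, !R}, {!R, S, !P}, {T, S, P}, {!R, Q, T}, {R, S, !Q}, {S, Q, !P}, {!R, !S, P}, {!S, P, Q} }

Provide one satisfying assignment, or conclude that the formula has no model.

Try S = false.
Try P = true.
The clause (!R) is unit, so R = false.
The clause (!T) is unit, so T = false.
Now (T) is unsatisfied and unit — conflict.
That branch fails; take P = false instead.
The clause (!T) is unit, so T = false.
Now (T) is unsatisfied and unit — conflict.
Both values of P lead to a conflict.
That branch fails; take S = true instead.
Try R = true.
The clause (!P) is unit, so P = false.
Now (P) is unsatisfied and unit — conflict.
That branch fails; take R = false instead.
The clause (P) is unit, so P = true.
Now (!P) is unsatisfied and unit — conflict.
Both values of R lead to a conflict.
Both values of S lead to a conflict.

UNSATISFIABLE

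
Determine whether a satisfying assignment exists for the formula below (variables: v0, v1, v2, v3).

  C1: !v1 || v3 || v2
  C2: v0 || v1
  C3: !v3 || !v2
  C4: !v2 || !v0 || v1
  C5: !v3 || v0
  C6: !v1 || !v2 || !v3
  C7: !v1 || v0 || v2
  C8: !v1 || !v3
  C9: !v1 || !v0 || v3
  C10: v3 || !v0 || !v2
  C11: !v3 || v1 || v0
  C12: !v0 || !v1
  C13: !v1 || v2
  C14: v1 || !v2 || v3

Yes, satisfiable

Case v0 = true:
Unit clause (!v1) forces v1 = false.
Unit clause (!v2) forces v2 = false.
Every clause is now satisfied; v3 is unconstrained.
A satisfying assignment: v0=true; v1=false; v2=false; v3=true.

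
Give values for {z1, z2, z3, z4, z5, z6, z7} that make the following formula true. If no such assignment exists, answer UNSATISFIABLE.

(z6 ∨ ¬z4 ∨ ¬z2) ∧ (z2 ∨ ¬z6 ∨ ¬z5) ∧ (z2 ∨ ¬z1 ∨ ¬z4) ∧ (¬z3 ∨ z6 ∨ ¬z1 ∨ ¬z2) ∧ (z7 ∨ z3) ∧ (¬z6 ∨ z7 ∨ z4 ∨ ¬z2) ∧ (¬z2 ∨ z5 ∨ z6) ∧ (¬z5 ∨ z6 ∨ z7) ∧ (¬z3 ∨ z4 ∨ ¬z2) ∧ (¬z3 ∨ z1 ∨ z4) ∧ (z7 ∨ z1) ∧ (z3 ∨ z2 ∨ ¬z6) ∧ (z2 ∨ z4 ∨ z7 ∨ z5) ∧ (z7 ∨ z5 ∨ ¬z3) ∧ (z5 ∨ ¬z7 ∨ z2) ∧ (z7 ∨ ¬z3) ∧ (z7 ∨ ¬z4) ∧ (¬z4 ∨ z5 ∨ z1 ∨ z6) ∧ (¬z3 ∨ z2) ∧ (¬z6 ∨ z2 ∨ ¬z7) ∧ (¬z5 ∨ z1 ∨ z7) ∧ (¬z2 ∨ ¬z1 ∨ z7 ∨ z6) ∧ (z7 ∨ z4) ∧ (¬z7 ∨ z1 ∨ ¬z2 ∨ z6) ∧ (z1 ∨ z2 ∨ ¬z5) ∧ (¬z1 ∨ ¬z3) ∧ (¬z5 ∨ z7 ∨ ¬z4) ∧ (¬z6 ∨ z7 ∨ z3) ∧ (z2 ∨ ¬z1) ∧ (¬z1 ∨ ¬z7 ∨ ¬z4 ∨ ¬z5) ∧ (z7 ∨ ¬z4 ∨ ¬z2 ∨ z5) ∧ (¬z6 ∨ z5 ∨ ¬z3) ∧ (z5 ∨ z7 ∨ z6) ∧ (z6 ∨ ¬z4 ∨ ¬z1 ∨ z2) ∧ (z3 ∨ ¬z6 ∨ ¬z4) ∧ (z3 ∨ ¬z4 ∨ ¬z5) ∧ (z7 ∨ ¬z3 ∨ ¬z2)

Case z7 = True:
Case z5 = False:
From the singleton clause (z2), z2 = True.
From the singleton clause (z6), z6 = True.
From the singleton clause (¬z3), z3 = False.
From the singleton clause (¬z4), z4 = False.
Every clause is now satisfied; z1 is unconstrained.

z1 ↦ False,  z2 ↦ True,  z3 ↦ False,  z4 ↦ False,  z5 ↦ False,  z6 ↦ True,  z7 ↦ True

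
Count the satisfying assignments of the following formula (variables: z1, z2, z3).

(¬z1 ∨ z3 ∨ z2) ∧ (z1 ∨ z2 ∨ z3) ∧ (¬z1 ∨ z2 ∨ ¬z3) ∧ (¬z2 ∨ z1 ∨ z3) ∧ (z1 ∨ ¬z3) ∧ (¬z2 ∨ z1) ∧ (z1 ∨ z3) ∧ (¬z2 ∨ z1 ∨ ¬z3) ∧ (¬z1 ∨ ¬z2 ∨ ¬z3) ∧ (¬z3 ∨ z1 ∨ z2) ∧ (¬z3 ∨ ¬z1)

1

There are 2^3 = 8 truth assignments over (z1, z2, z3).
Split on z3. With z3 = True, the clauses containing z3 are satisfied and ¬z3 drops from the rest; 0 of the 2^2 = 4 assignments to the other variables satisfy what remains.
With z3 = False, by the same count on the reduced clause set, 1 assignment works.
(One model: z1=T, z2=T, z3=F.)
Total: 0 + 1 = 1.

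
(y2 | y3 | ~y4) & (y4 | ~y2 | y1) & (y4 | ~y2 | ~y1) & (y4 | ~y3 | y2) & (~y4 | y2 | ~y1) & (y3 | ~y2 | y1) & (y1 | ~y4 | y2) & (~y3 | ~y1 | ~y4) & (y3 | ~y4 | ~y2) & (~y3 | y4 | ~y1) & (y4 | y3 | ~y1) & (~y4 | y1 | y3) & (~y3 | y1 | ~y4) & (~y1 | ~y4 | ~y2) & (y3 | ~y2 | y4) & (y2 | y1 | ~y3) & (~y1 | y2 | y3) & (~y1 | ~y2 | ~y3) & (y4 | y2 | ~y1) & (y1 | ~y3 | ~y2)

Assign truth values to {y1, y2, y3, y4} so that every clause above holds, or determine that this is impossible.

y1: 0,  y2: 0,  y3: 0,  y4: 0

Branch on y2: set y2 = 0.
Branch on y3: set y3 = 0.
Unit clause (~y4) forces y4 = 0.
Unit clause (~y1) forces y1 = 0.
All clauses are satisfied.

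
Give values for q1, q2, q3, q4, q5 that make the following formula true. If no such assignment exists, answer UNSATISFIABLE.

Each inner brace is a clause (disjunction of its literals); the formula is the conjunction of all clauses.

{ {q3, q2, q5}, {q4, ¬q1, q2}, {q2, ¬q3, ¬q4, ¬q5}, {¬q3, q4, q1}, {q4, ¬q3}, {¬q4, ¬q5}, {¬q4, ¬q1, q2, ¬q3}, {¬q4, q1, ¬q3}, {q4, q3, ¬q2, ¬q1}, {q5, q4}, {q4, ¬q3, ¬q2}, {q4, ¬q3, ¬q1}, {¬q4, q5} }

Try q4 = False.
Unit clause (¬q3) forces q3 = False.
Unit clause (q5) forces q5 = True.
Try q1 = False.
All clauses hold; q2 can take either value.

q1 ↦ False, q2 ↦ True, q3 ↦ False, q4 ↦ False, q5 ↦ True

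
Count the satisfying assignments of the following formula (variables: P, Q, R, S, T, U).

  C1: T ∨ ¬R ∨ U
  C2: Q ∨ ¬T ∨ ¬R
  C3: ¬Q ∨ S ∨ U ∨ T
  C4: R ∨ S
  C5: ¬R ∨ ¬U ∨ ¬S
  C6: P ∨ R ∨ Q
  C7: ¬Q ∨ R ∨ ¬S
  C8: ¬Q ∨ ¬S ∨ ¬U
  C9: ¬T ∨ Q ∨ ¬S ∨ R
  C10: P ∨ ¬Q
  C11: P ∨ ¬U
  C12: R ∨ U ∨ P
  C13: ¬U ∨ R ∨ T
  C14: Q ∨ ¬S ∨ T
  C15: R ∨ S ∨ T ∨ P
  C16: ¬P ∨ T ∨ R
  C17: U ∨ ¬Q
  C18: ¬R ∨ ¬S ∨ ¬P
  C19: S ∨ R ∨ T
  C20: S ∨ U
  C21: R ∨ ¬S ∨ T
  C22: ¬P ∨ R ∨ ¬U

3

There are 2^6 = 64 truth assignments over (P, Q, R, S, T, U).
Split on S. With S = True, the clauses containing S are satisfied and ¬S drops from the rest; 0 of the 2^5 = 32 assignments to the other variables satisfy what remains.
With S = False, by the same count on the reduced clause set, 3 assignments work.
(One model: P=T, Q=F, R=T, S=F, T=F, U=T.)
Total: 0 + 3 = 3.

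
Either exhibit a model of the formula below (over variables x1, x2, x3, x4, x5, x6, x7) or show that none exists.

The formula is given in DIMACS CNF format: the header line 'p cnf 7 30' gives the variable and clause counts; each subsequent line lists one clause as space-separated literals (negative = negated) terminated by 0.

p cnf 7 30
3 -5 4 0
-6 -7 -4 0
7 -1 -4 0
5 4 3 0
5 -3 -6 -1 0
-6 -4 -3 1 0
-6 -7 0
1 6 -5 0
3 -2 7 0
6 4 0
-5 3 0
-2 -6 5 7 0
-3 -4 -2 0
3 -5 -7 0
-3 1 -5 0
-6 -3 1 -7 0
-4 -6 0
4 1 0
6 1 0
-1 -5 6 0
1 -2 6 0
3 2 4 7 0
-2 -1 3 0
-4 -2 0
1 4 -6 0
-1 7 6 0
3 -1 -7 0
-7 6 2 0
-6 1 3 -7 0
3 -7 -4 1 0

Branch on x6: set x6 = True.
From the singleton clause (¬x7), x7 = False.
From the singleton clause (¬x4), x4 = False.
From the singleton clause (x1), x1 = True.
Branch on x3: set x3 = True.
From the singleton clause (x5), x5 = True.
All clauses hold; x2 can take either value.

x1 ↦ True,  x2 ↦ False,  x3 ↦ True,  x4 ↦ False,  x5 ↦ True,  x6 ↦ True,  x7 ↦ False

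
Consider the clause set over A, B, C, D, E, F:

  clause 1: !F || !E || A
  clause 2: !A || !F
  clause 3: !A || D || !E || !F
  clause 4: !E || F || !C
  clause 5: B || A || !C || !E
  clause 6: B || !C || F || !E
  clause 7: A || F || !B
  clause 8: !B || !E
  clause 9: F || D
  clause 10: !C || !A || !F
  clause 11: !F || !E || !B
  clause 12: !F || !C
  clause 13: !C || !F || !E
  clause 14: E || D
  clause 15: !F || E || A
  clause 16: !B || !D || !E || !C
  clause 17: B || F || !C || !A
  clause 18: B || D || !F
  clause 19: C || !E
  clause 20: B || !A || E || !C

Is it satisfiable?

Satisfiable

Try A = false.
Try F = false.
Unit clause (!B) forces B = false.
Unit clause (D) forces D = true.
Try E = false.
All clauses hold; C can take either value.
A satisfying assignment: A=false, B=false, C=true, D=true, E=false, F=false.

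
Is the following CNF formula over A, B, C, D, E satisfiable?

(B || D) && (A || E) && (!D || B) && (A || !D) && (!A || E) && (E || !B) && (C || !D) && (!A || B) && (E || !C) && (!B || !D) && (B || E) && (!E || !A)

Yes, satisfiable

Suppose B = true.
From the singleton clause (E), E = true.
From the singleton clause (!D), D = false.
From the singleton clause (!A), A = false.
No clause remains; C is free.
A satisfying assignment: A: false, B: true, C: false, D: false, E: true.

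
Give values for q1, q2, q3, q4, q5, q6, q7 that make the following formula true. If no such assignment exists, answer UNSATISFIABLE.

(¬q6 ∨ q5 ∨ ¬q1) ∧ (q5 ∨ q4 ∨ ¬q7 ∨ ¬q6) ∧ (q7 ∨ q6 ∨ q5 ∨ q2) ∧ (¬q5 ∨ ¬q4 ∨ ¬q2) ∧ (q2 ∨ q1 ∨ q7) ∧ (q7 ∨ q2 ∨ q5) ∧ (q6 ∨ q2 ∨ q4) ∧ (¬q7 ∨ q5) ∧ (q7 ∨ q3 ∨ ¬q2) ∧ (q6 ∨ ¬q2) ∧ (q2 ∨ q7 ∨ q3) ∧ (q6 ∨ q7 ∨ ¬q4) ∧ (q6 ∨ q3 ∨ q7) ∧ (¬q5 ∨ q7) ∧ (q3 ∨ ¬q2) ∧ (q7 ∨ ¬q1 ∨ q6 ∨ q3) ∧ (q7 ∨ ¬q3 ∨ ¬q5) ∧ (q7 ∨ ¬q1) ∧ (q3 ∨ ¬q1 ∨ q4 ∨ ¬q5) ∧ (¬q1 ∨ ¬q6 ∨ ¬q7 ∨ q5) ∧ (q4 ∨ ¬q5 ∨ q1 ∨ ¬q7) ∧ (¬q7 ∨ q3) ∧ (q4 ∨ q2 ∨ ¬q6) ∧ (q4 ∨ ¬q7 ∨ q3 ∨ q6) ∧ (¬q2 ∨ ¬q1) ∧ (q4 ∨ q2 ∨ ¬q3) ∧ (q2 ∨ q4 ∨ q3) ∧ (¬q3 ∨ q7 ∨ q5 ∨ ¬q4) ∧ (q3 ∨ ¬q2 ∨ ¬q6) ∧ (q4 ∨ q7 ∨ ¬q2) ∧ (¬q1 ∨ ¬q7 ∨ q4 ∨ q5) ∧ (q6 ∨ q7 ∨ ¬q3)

Try q7 = True.
Unit clause (q5) forces q5 = True.
Unit clause (q3) forces q3 = True.
Try q4 = True.
Unit clause (¬q2) forces q2 = False.
All clauses hold; q1, q6 can take either value.

q1=True, q2=False, q3=True, q4=True, q5=True, q6=False, q7=True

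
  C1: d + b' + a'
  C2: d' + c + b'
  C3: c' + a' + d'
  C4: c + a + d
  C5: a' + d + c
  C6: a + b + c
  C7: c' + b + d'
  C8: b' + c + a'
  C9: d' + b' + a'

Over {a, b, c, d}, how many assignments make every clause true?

There are 2^4 = 16 truth assignments over (a, b, c, d).
Check each against the 9 clauses (columns in the order a, b, c, d):
  F F F F  ✗ fails (c + a + d)
  F F F T  ✗ fails (a + b + c)
  F F T F  ✓ satisfies all
  F F T T  ✗ fails (c' + b + d')
  F T F F  ✗ fails (c + a + d)
  F T F T  ✗ fails (d' + c + b')
  F T T F  ✓ satisfies all
  F T T T  ✓ satisfies all
  T F F F  ✗ fails (a' + d + c)
  T F F T  ✓ satisfies all
  T F T F  ✓ satisfies all
  T F T T  ✗ fails (c' + a' + d')
  T T F F  ✗ fails (d + b' + a')
  T T F T  ✗ fails (d' + c + b')
  T T T F  ✗ fails (d + b' + a')
  T T T T  ✗ fails (c' + a' + d')
5 of the 16 rows are models.

5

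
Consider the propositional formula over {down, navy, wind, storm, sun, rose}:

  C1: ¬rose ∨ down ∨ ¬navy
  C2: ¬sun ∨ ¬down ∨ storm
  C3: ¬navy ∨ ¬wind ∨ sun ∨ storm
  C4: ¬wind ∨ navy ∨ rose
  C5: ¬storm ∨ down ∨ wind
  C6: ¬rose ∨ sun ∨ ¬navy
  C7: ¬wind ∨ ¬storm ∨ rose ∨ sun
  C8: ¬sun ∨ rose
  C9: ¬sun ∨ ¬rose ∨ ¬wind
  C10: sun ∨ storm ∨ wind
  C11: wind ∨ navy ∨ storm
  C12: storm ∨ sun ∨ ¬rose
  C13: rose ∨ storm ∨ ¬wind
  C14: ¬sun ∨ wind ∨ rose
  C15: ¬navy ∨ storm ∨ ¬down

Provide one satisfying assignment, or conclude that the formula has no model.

down: True; navy: True; wind: False; storm: True; sun: True; rose: True

Branch on sun: set sun = True.
(rose) alone gives rose = True.
(¬wind) alone gives wind = False.
Branch on down: set down = True.
(storm) alone gives storm = True.
Every clause is now satisfied; navy is unconstrained.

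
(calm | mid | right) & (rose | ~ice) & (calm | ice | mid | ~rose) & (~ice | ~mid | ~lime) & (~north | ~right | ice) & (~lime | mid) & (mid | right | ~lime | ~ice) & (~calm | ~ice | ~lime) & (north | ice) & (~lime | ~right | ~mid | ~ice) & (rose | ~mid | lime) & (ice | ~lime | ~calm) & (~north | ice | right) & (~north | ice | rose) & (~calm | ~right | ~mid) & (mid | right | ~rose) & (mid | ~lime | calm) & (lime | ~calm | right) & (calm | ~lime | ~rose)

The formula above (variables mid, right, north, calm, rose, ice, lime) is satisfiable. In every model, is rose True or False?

Suppose rose = 0.
From the singleton clause (~ice), ice = 0.
From the singleton clause (north), north = 1.
But (~north) is also a unit clause — contradiction.
So every satisfying assignment has rose = True.

True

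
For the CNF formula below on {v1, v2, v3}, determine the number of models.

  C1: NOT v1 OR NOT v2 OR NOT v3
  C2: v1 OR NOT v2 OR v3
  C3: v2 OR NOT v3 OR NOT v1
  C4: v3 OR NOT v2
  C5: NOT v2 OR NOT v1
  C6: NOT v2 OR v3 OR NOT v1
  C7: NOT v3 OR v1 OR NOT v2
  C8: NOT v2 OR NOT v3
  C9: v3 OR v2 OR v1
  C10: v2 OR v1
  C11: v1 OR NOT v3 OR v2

1

There are 2^3 = 8 truth assignments over (v1, v2, v3).
Check each against the 11 clauses (columns in the order v1, v2, v3):
  F F F  ✗ fails (v3 OR v2 OR v1)
  F F T  ✗ fails (v2 OR v1)
  F T F  ✗ fails (v1 OR NOT v2 OR v3)
  F T T  ✗ fails (NOT v3 OR v1 OR NOT v2)
  T F F  ✓ satisfies all
  T F T  ✗ fails (v2 OR NOT v3 OR NOT v1)
  T T F  ✗ fails (v3 OR NOT v2)
  T T T  ✗ fails (NOT v1 OR NOT v2 OR NOT v3)
1 of the 8 rows is a model.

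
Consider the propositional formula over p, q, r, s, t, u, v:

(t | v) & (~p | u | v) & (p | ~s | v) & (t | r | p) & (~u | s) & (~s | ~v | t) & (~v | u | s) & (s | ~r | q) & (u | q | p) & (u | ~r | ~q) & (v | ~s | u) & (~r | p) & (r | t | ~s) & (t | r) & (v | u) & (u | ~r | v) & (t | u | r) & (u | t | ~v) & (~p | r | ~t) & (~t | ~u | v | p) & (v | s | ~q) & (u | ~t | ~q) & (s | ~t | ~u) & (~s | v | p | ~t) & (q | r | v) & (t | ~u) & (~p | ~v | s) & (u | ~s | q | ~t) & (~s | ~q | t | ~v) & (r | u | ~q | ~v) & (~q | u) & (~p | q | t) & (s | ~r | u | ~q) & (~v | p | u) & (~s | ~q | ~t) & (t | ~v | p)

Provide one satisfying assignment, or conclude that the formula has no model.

p ↦ 1, q ↦ 0, r ↦ 1, s ↦ 1, t ↦ 1, u ↦ 1, v ↦ 1

Suppose t = 1.
Suppose u = 1.
From the singleton clause (s), s = 1.
From the singleton clause (~q), q = 0.
Suppose p = 1.
From the singleton clause (r), r = 1.
No clause remains; v is free.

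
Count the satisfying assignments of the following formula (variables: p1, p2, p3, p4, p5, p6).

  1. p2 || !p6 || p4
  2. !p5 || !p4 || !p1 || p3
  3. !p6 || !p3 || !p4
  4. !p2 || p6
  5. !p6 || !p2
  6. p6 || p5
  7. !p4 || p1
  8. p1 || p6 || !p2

There are 2^6 = 64 truth assignments over (p1, p2, p3, p4, p5, p6).
Split on p4. With p4 = true, the clauses containing p4 are satisfied and !p4 drops from the rest; 2 of the 2^5 = 32 assignments to the other variables satisfy what remains.
With p4 = false, by the same count on the reduced clause set, 4 assignments work.
(One model: p1=F, p2=F, p3=F, p4=F, p5=T, p6=F.)
Total: 2 + 4 = 6.

6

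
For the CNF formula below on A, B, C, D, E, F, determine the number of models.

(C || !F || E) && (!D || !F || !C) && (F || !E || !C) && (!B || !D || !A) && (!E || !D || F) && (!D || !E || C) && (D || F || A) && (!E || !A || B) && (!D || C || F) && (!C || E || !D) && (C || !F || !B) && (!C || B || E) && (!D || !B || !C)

There are 2^6 = 64 truth assignments over (A, B, C, D, E, F).
Split on D. With D = true, the clauses containing D are satisfied and !D drops from the rest; 0 of the 2^5 = 32 assignments to the other variables satisfy what remains.
With D = false, by the same count on the reduced clause set, 10 assignments work.
Total: 0 + 10 = 10.

10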